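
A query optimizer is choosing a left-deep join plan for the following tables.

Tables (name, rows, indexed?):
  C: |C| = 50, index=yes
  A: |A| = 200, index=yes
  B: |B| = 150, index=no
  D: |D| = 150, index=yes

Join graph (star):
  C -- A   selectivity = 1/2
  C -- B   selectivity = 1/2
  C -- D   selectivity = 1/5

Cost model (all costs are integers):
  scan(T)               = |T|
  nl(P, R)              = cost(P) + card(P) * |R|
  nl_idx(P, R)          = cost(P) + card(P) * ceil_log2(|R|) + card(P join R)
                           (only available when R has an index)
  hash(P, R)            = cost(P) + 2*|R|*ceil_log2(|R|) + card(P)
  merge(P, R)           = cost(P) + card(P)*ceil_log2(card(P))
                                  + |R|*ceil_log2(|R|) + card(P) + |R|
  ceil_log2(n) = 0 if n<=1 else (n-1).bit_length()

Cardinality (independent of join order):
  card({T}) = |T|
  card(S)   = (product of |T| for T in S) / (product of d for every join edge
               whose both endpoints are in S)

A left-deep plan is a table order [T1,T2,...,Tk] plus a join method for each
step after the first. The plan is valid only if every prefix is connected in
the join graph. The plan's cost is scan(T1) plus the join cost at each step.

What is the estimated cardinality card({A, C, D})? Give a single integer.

Tables in S: A(200), C(50), D(150)
Edges inside S: C-A(d=2), C-D(d=5)
numerator = 200 * 50 * 150 = 1500000
denominator = 2 * 5 = 10
card(S) = 1500000 / 10 = 150000

150000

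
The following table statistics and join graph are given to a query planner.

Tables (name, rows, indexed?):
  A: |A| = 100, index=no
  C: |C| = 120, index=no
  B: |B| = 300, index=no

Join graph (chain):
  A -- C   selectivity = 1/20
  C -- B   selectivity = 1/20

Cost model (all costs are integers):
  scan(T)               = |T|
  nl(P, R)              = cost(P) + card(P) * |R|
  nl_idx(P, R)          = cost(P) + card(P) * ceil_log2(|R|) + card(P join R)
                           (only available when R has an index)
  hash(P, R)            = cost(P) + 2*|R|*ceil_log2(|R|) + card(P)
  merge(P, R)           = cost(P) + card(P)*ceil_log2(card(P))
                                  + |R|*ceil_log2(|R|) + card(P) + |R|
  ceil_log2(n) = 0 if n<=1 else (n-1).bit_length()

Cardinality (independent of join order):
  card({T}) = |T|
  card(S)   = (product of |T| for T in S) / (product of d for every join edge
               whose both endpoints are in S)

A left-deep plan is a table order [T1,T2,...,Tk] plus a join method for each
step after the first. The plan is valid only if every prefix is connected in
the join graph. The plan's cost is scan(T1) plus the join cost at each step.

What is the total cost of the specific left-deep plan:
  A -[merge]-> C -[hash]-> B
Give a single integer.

step 1: scan A: cost=100, card=100
step 2: join C via merge
    card(P join C) = 100*120/(20) = 600
    cost = 100 + 100*7 + 120*7 + 100 + 120 = 1860
step 3: join B via hash
    card(P join B) = 600*300/(20) = 9000
    cost = 1860 + 2*300*9 + 600 = 7860

7860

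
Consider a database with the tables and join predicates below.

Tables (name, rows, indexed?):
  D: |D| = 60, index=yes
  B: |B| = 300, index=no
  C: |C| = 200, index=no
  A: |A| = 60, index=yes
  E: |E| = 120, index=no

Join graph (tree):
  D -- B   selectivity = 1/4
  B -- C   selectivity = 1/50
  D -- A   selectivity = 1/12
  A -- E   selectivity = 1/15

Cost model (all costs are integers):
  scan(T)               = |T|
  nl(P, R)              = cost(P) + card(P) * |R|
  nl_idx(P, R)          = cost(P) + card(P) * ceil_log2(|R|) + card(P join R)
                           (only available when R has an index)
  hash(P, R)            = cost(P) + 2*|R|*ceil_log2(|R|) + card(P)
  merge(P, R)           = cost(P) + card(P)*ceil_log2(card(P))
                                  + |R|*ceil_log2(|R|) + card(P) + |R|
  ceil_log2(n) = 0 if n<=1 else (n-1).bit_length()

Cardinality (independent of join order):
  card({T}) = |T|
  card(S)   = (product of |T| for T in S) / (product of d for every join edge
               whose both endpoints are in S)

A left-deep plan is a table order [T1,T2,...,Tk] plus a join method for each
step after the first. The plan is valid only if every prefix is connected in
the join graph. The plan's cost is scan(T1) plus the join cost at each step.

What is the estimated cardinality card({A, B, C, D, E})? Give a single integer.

720000

Tables in S: A(60), B(300), C(200), D(60), E(120)
Edges inside S: D-B(d=4), B-C(d=50), D-A(d=12), A-E(d=15)
numerator = 60 * 300 * 200 * 60 * 120 = 25920000000
denominator = 4 * 50 * 12 * 15 = 36000
card(S) = 25920000000 / 36000 = 720000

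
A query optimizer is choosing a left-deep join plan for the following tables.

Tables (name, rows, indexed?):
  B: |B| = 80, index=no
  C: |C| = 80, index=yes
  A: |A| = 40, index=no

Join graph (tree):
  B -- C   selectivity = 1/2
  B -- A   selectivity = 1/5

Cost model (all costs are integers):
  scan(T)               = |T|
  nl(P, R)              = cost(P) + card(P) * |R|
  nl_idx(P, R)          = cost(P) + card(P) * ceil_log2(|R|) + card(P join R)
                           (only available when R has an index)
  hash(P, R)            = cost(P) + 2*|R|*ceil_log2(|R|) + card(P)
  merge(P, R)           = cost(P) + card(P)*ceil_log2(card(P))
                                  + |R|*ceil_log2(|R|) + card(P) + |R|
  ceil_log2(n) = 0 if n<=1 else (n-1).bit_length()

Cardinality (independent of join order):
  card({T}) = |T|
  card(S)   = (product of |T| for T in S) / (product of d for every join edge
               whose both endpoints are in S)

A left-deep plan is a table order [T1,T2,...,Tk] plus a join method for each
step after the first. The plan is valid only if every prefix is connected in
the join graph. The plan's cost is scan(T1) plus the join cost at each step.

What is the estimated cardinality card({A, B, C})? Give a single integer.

25600

Tables in S: A(40), B(80), C(80)
Edges inside S: B-C(d=2), B-A(d=5)
numerator = 40 * 80 * 80 = 256000
denominator = 2 * 5 = 10
card(S) = 256000 / 10 = 25600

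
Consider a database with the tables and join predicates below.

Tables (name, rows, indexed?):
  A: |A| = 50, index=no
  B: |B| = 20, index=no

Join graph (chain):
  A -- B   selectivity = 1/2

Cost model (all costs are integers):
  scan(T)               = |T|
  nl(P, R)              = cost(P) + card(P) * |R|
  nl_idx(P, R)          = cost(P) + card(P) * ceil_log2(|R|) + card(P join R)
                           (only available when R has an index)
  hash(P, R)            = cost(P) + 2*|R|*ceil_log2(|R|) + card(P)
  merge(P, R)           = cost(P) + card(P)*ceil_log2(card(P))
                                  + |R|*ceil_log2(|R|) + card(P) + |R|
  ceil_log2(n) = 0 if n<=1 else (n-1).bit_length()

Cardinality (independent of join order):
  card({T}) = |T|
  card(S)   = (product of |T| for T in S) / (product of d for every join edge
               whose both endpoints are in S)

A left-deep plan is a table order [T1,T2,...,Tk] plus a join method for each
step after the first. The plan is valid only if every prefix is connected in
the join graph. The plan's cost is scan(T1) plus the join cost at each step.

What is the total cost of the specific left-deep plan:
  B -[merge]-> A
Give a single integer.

490

step 1: scan B: cost=20, card=20
step 2: join A via merge
    card(P join A) = 20*50/(2) = 500
    cost = 20 + 20*5 + 50*6 + 20 + 50 = 490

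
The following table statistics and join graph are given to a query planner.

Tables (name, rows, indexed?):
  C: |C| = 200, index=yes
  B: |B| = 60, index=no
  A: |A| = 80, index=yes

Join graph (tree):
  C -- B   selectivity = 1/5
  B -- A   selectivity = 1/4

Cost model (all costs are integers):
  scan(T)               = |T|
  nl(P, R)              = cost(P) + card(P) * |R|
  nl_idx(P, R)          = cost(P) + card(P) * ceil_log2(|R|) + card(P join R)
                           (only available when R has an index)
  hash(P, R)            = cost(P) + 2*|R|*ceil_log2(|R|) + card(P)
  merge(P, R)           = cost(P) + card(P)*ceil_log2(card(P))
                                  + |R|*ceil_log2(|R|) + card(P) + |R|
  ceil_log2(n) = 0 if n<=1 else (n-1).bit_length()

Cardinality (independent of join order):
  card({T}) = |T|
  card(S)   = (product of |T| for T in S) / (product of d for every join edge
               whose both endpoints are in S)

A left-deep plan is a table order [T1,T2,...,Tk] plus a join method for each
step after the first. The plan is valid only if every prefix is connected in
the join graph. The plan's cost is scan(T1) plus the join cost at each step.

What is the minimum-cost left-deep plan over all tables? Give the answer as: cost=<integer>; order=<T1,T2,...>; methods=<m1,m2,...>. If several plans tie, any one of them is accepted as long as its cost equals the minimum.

Selinger DP (subsets sized 1..n):
  {C}: scan cost=200, card=200
  {B}: scan cost=60, card=60
  {A}: scan cost=80, card=80
  {BC}: card=2400; try (B,hash)→1120, (C,merge)→2280, (B,merge)→2420, (C,nl_idx)→2940, (C,hash)→3320, (C,nl)→12060 …(+1); best=1120 via (B,hash)
  {AB}: card=1200; try (B,hash)→880, (A,merge)→1120, (B,merge)→1140, (A,hash)→1240, (A,nl_idx)→1680, (A,nl)→4860 …(+1); best=880 via (B,hash)
  {ABC}: card=48000; try (A,hash)→4640, (C,hash)→5280, (C,merge)→17080, (A,merge)→32960, (C,nl_idx)→58480, (A,nl_idx)→65920 …(+2); best=4640 via (A,hash)

cost=4640; order=C,B,A; methods=hash,hash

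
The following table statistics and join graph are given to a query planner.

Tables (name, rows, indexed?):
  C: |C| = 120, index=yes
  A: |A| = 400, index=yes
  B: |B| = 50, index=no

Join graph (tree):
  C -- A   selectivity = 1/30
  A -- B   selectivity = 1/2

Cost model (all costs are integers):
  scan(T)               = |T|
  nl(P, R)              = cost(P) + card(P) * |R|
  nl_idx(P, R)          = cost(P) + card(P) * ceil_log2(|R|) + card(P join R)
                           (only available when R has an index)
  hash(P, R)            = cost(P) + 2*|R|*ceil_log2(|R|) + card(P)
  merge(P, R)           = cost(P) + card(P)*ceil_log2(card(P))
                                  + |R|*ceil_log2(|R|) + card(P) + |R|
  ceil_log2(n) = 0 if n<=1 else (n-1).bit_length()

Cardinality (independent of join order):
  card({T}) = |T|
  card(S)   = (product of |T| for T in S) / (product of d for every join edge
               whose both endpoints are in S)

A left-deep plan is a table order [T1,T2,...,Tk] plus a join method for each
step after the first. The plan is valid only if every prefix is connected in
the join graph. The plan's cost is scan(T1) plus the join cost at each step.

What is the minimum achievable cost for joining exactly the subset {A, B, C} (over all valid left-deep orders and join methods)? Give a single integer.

4680

Selinger DP over subsets of {A,B,C}:
  {C}: scan cost=120, card=120
  {A}: scan cost=400, card=400
  {B}: scan cost=50, card=50
  {AC}: card=1600; try (C,hash)→2480, (A,nl_idx)→2800, (C,nl_idx)→4800, (A,merge)→5080, (C,merge)→5360, (A,hash)→7440 …(+2); best=2480 via (C,hash)
  {AB}: card=10000; try (B,hash)→1400, (A,merge)→4400, (B,merge)→4750, (A,hash)→7300, (A,nl_idx)→10500, (A,nl)→20050 …(+1); best=1400 via (B,hash)
  {ABC}: card=40000; try (B,hash)→4680, (C,hash)→13080, (B,merge)→22030, (B,nl)→82480, (C,nl_idx)→111400, (C,merge)→152360 …(+1); best=4680 via (B,hash)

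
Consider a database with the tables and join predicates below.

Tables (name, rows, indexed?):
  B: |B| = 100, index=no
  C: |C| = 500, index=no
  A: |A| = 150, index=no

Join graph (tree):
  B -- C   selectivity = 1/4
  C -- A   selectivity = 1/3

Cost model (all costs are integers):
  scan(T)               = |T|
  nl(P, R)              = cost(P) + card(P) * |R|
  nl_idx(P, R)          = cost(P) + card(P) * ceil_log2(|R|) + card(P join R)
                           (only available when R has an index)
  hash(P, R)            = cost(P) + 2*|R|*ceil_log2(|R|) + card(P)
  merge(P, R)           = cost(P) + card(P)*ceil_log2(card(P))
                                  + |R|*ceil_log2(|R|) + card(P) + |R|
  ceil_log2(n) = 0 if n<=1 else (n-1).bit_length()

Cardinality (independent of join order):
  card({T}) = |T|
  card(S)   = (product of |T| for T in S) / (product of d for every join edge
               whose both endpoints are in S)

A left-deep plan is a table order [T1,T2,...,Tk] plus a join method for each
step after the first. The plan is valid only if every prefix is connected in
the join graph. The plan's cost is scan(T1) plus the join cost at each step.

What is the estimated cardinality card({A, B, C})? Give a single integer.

Tables in S: A(150), B(100), C(500)
Edges inside S: B-C(d=4), C-A(d=3)
numerator = 150 * 100 * 500 = 7500000
denominator = 4 * 3 = 12
card(S) = 7500000 / 12 = 625000

625000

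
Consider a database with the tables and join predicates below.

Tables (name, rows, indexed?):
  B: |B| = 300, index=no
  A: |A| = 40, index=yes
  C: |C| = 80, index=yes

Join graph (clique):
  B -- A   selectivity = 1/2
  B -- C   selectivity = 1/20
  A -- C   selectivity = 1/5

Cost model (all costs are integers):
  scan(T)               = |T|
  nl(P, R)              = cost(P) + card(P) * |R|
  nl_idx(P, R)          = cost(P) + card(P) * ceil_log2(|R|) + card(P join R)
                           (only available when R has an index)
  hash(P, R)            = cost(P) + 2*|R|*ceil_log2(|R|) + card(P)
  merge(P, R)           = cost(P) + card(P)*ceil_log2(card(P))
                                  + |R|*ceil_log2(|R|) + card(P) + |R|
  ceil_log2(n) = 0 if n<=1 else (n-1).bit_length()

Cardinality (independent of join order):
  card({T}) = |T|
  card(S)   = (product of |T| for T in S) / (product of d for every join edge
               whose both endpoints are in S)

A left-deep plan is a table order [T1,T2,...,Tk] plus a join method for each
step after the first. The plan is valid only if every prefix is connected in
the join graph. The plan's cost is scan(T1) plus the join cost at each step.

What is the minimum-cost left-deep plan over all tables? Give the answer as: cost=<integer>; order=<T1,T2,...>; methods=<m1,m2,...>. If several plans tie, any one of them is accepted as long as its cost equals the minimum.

cost=3400; order=B,C,A; methods=hash,hash

Selinger DP (subsets sized 1..n):
  {B}: scan cost=300, card=300
  {A}: scan cost=40, card=40
  {C}: scan cost=80, card=80
  {AB}: card=6000; try (A,hash)→1080, (B,merge)→3320, (A,merge)→3580, (B,hash)→5480, (A,nl_idx)→8100, (B,nl)→12040 …(+1); best=1080 via (A,hash)
  {BC}: card=1200; try (C,hash)→1720, (C,nl_idx)→3600, (B,merge)→3720, (C,merge)→3940, (B,hash)→5560, (B,nl)→24080 …(+1); best=1720 via (C,hash)
  {AC}: card=640; try (A,hash)→640, (C,merge)→960, (C,nl_idx)→960, (A,merge)→1000, (C,hash)→1200, (A,nl_idx)→1200 …(+2); best=640 via (A,hash)
  {ABC}: card=4800; try (A,hash)→3400, (B,hash)→6680, (C,hash)→8200, (B,merge)→10680, (A,nl_idx)→13720, (A,merge)→16400 …(+5); best=3400 via (A,hash)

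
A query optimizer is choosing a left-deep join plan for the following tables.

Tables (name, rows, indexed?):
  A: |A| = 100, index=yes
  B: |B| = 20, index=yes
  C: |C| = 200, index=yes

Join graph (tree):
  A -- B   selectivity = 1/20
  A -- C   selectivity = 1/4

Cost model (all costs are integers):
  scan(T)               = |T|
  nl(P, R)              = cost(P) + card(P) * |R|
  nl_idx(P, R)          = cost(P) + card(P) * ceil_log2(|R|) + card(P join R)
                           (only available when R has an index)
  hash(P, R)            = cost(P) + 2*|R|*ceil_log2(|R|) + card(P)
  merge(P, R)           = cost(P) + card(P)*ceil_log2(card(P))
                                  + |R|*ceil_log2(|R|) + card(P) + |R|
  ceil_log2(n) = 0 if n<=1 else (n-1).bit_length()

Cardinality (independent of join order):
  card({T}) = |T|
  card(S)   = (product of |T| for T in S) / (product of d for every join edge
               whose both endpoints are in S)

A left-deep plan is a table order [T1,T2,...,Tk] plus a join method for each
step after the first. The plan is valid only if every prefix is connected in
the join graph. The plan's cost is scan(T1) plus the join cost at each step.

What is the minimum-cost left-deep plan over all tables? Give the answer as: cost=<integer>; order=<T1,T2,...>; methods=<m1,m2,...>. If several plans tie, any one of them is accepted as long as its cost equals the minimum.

cost=2860; order=B,A,C; methods=nl_idx,merge

Selinger DP (subsets sized 1..n):
  {A}: scan cost=100, card=100
  {B}: scan cost=20, card=20
  {C}: scan cost=200, card=200
  {AB}: card=100; try (A,nl_idx)→260, (B,hash)→400, (B,nl_idx)→700, (A,merge)→940, (B,merge)→1020, (A,hash)→1440 …(+2); best=260 via (A,nl_idx)
  {AC}: card=5000; try (A,hash)→1800, (C,merge)→2700, (A,merge)→2800, (C,hash)→3400, (C,nl_idx)→5900, (A,nl_idx)→6600 …(+2); best=1800 via (A,hash)
  {ABC}: card=5000; try (C,merge)→2860, (C,hash)→3560, (C,nl_idx)→6060, (B,hash)→7000, (C,nl)→20260, (B,nl_idx)→31800 …(+2); best=2860 via (C,merge)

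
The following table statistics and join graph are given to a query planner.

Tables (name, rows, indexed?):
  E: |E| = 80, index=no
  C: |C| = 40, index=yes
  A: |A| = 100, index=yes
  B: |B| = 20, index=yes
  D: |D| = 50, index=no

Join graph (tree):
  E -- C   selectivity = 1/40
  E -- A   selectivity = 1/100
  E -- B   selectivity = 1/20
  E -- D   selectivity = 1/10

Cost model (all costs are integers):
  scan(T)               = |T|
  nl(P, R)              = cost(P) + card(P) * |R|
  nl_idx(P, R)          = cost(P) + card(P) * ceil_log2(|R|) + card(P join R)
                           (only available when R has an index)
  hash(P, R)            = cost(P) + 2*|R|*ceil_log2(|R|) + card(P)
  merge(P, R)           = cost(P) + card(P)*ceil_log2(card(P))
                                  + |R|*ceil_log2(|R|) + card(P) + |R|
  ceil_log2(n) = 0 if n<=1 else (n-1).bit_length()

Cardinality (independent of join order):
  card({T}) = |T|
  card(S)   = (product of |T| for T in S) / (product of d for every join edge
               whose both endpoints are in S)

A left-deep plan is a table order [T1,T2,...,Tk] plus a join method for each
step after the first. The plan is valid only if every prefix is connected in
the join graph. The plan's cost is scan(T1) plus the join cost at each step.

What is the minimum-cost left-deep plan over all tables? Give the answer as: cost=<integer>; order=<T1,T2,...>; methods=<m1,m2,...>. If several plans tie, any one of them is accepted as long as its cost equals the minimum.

cost=2240; order=E,A,B,C,D; methods=nl_idx,hash,hash,hash

Selinger DP (subsets sized 1..n):
  {E}: scan cost=80, card=80
  {C}: scan cost=40, card=40
  {A}: scan cost=100, card=100
  {B}: scan cost=20, card=20
  {D}: scan cost=50, card=50
  {CE}: card=80; try (C,hash)→640, (C,nl_idx)→640, (E,merge)→960, (C,merge)→1000, (E,hash)→1200, (E,nl)→3240 …(+1); best=640 via (C,hash)
  {AE}: card=80; try (A,nl_idx)→720, (E,hash)→1320, (A,merge)→1520, (E,merge)→1540, (A,hash)→1560, (A,nl)→8080 …(+1); best=720 via (A,nl_idx)
  {BE}: card=80; try (B,hash)→360, (B,nl_idx)→560, (E,merge)→780, (B,merge)→840, (E,hash)→1160, (E,nl)→1620 …(+1); best=360 via (B,hash)
  {DE}: card=400; try (D,hash)→760, (E,merge)→1040, (D,merge)→1070, (E,hash)→1220, (E,nl)→4050, (D,nl)→4080; best=760 via (D,hash)
  {ACE}: card=80; try (C,hash)→1280, (C,nl_idx)→1280, (A,nl_idx)→1280, (C,merge)→1640, (A,merge)→2080, (A,hash)→2120 …(+2); best=1280 via (C,hash)
  {BCE}: card=80; try (C,hash)→920, (C,nl_idx)→920, (B,hash)→920, (B,nl_idx)→1120, (C,merge)→1280, (B,merge)→1400 …(+2); best=920 via (C,hash)
  {CDE}: card=400; try (D,hash)→1320, (D,merge)→1630, (C,hash)→1640, (C,nl_idx)→3560, (D,nl)→4640, (C,merge)→5040 …(+1); best=1320 via (D,hash)
  {ABE}: card=80; try (B,hash)→1000, (A,nl_idx)→1000, (B,nl_idx)→1200, (B,merge)→1480, (A,merge)→1800, (A,hash)→1840 …(+2); best=1000 via (B,hash)
  {ADE}: card=400; try (D,hash)→1400, (D,merge)→1710, (A,hash)→2560, (A,nl_idx)→3960, (D,nl)→4720, (A,merge)→5560 …(+1); best=1400 via (D,hash)
  {BDE}: card=400; try (D,hash)→1040, (D,merge)→1350, (B,hash)→1360, (B,nl_idx)→3160, (D,nl)→4360, (B,merge)→4880 …(+1); best=1040 via (D,hash)
  {ABCE}: card=80; try (C,hash)→1560, (C,nl_idx)→1560, (B,hash)→1560, (A,nl_idx)→1560, (B,nl_idx)→1760, (C,merge)→1920 …(+6); best=1560 via (C,hash)
  {ACDE}: card=400; try (D,hash)→1960, (D,merge)→2270, (C,hash)→2280, (A,hash)→3120, (C,nl_idx)→4200, (A,nl_idx)→4520 …(+5); best=1960 via (D,hash)
  {BCDE}: card=400; try (D,hash)→1600, (D,merge)→1910, (C,hash)→1920, (B,hash)→1920, (B,nl_idx)→3720, (C,nl_idx)→3840 …(+5); best=1600 via (D,hash)
  {ABDE}: card=400; try (D,hash)→1680, (D,merge)→1990, (B,hash)→2000, (A,hash)→2840, (B,nl_idx)→3800, (A,nl_idx)→4240 …(+5); best=1680 via (D,hash)
  {ABCDE}: card=400; try (D,hash)→2240, (D,merge)→2550, (C,hash)→2560, (B,hash)→2560, (A,hash)→3400, (B,nl_idx)→4360 …(+9); best=2240 via (D,hash)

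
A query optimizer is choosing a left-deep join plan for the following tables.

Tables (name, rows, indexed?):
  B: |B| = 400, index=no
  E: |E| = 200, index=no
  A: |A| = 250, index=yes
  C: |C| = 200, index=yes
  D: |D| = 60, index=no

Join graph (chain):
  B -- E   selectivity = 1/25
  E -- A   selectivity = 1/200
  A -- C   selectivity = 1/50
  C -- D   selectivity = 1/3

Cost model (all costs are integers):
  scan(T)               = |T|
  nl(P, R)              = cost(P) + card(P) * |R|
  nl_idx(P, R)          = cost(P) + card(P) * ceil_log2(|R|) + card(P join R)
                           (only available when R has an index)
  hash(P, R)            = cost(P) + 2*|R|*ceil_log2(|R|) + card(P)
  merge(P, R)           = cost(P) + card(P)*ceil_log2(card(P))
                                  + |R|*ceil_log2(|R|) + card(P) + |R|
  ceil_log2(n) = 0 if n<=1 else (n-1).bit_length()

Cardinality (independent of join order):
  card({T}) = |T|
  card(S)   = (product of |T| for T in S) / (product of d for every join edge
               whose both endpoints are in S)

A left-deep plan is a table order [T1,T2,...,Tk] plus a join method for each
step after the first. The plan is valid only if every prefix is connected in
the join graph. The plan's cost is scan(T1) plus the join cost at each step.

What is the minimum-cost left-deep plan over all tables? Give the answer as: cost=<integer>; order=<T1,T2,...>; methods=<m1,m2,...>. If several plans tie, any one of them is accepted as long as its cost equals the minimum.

Selinger DP (subsets sized 1..n):
  {B}: scan cost=400, card=400
  {E}: scan cost=200, card=200
  {A}: scan cost=250, card=250
  {C}: scan cost=200, card=200
  {D}: scan cost=60, card=60
  {BE}: card=3200; try (E,hash)→4000, (B,merge)→6000, (E,merge)→6200, (B,hash)→7600, (B,nl)→80200, (E,nl)→80400; best=4000 via (E,hash)
  {AE}: card=250; try (A,nl_idx)→2050, (E,hash)→3700, (A,merge)→4250, (E,merge)→4300, (A,hash)→4400, (A,nl)→50200 …(+1); best=2050 via (A,nl_idx)
  {AC}: card=1000; try (A,nl_idx)→2800, (C,nl_idx)→3250, (C,hash)→3700, (A,merge)→4250, (C,merge)→4300, (A,hash)→4400 …(+2); best=2800 via (A,nl_idx)
  {CD}: card=4000; try (D,hash)→1120, (C,merge)→2280, (D,merge)→2420, (C,hash)→3320, (C,nl_idx)→4540, (C,nl)→12060 …(+1); best=1120 via (D,hash)
  {ABE}: card=4000; try (B,merge)→8300, (B,hash)→9500, (A,hash)→11200, (A,nl_idx)→33600, (A,merge)→47850, (B,nl)→102050 …(+1); best=8300 via (B,merge)
  {ACE}: card=1000; try (C,nl_idx)→5050, (C,hash)→5500, (C,merge)→6100, (E,hash)→7000, (E,merge)→15600, (C,nl)→52050 …(+1); best=5050 via (C,nl_idx)
  {ACD}: card=20000; try (D,hash)→4520, (A,hash)→9120, (D,merge)→14220, (A,nl_idx)→53120, (A,merge)→55370, (D,nl)→62800 …(+1); best=4520 via (D,hash)
  {ABCE}: card=16000; try (B,hash)→13250, (C,hash)→15500, (B,merge)→20050, (C,nl_idx)→56300, (C,merge)→62100, (B,nl)→405050 …(+1); best=13250 via (B,hash)
  {ACDE}: card=20000; try (D,hash)→6770, (D,merge)→16470, (E,hash)→27720, (D,nl)→65050, (E,merge)→326320, (E,nl)→4004520; best=6770 via (D,hash)
  {ABCDE}: card=320000; try (D,hash)→29970, (B,hash)→33970, (D,merge)→253670, (B,merge)→330770, (D,nl)→973250, (B,nl)→8006770; best=29970 via (D,hash)

cost=29970; order=E,A,C,B,D; methods=nl_idx,nl_idx,hash,hash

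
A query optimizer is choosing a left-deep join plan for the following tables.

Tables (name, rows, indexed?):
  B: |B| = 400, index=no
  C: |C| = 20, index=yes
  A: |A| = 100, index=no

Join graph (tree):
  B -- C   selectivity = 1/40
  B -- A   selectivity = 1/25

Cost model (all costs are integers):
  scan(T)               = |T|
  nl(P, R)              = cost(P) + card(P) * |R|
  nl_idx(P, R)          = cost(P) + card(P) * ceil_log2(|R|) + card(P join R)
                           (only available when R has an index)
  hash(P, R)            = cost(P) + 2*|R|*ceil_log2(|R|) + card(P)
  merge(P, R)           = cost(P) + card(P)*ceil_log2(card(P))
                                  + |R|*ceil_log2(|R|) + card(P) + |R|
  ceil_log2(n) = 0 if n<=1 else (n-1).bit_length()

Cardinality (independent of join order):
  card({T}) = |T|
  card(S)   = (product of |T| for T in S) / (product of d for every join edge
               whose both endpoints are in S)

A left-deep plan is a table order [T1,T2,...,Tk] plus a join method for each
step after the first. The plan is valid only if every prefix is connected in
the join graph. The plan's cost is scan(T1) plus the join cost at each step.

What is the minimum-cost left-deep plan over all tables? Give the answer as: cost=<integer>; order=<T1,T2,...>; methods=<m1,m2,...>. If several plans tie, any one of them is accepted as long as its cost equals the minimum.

Selinger DP (subsets sized 1..n):
  {B}: scan cost=400, card=400
  {C}: scan cost=20, card=20
  {A}: scan cost=100, card=100
  {BC}: card=200; try (C,hash)→1000, (C,nl_idx)→2600, (B,merge)→4140, (C,merge)→4520, (B,hash)→7240, (B,nl)→8020 …(+1); best=1000 via (C,hash)
  {AB}: card=1600; try (A,hash)→2200, (B,merge)→4900, (A,merge)→5200, (B,hash)→7400, (B,nl)→40100, (A,nl)→40400; best=2200 via (A,hash)
  {ABC}: card=800; try (A,hash)→2600, (A,merge)→3600, (C,hash)→4000, (C,nl_idx)→11000, (A,nl)→21000, (C,merge)→21520 …(+1); best=2600 via (A,hash)

cost=2600; order=B,C,A; methods=hash,hash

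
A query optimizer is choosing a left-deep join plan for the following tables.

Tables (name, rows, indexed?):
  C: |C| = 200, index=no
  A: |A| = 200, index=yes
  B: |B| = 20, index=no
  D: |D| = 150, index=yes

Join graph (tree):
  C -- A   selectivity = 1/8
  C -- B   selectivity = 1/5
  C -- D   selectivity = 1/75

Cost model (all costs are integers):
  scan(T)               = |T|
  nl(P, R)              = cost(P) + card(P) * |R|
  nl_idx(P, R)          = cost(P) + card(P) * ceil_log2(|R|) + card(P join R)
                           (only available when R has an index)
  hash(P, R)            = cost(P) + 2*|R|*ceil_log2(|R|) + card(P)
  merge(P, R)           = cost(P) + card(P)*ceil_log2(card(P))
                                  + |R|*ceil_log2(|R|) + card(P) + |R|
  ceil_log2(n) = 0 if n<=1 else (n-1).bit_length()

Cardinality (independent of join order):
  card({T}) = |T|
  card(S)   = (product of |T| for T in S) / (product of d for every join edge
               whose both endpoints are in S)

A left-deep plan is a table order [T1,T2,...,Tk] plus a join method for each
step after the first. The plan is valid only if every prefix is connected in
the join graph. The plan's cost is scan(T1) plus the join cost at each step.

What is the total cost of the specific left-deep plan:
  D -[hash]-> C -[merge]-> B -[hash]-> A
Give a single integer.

12420

step 1: scan D: cost=150, card=150
step 2: join C via hash
    card(P join C) = 150*200/(75) = 400
    cost = 150 + 2*200*8 + 150 = 3500
step 3: join B via merge
    card(P join B) = 400*20/(5) = 1600
    cost = 3500 + 400*9 + 20*5 + 400 + 20 = 7620
step 4: join A via hash
    card(P join A) = 1600*200/(8) = 40000
    cost = 7620 + 2*200*8 + 1600 = 12420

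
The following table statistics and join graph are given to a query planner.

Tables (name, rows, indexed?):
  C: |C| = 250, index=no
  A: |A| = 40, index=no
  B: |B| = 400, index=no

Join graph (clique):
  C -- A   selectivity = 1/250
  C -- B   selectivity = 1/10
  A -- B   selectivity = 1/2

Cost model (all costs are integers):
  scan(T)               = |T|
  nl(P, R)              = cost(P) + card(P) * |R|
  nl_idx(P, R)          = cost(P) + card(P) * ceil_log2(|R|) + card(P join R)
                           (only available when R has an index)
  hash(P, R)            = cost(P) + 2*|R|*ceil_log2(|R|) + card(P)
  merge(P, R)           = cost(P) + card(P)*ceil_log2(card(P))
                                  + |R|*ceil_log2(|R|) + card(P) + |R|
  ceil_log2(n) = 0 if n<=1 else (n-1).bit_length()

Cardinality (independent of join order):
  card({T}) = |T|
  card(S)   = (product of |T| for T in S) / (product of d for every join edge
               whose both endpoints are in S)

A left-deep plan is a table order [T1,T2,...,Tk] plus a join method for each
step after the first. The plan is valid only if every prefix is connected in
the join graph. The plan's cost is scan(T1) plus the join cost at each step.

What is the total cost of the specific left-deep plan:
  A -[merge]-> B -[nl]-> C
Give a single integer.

step 1: scan A: cost=40, card=40
step 2: join B via merge
    card(P join B) = 40*400/(2) = 8000
    cost = 40 + 40*6 + 400*9 + 40 + 400 = 4320
step 3: join C via nl
    card(P join C) = 8000*250/(250*10) = 800
    cost = 4320 + 8000*250 = 2004320

2004320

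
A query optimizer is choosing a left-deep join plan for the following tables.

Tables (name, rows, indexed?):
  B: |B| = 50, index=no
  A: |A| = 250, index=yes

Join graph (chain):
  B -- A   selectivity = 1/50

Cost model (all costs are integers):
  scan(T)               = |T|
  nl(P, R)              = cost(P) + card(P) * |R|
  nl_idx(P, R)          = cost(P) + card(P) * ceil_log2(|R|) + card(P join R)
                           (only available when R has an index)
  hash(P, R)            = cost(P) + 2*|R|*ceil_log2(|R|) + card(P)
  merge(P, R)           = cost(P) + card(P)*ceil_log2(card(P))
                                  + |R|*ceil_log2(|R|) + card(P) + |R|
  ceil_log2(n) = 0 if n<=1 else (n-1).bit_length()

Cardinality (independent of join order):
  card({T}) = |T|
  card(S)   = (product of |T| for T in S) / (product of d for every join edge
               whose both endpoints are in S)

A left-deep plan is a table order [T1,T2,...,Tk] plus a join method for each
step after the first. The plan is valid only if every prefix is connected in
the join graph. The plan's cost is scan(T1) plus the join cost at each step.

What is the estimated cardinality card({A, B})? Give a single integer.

Tables in S: A(250), B(50)
Edges inside S: B-A(d=50)
numerator = 250 * 50 = 12500
denominator = 50 = 50
card(S) = 12500 / 50 = 250

250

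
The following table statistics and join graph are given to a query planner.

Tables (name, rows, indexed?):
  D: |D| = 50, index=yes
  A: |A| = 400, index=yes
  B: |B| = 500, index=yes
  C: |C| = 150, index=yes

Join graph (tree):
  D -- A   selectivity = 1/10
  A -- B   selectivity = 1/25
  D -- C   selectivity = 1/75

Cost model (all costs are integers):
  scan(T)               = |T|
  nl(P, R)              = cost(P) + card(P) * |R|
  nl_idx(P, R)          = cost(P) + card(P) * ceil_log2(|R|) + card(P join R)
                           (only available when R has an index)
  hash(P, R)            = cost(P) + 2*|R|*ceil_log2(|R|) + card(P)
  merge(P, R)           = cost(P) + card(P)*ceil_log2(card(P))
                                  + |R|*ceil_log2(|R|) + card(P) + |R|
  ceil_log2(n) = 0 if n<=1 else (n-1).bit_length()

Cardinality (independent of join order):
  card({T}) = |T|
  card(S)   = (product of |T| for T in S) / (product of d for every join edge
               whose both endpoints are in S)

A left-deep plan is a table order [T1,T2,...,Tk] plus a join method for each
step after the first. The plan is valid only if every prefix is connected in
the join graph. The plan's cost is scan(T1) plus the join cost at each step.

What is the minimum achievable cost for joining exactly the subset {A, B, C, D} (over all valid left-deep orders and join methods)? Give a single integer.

Selinger DP over subsets of {A,B,C,D}:
  {D}: scan cost=50, card=50
  {A}: scan cost=400, card=400
  {B}: scan cost=500, card=500
  {C}: scan cost=150, card=150
  {AD}: card=2000; try (D,hash)→1400, (A,nl_idx)→2500, (A,merge)→4400, (D,merge)→4750, (D,nl_idx)→4800, (A,hash)→7300 …(+2); best=1400 via (D,hash)
  {CD}: card=100; try (C,nl_idx)→550, (D,hash)→900, (D,nl_idx)→1150, (C,merge)→1750, (D,merge)→1850, (C,hash)→2500 …(+2); best=550 via (C,nl_idx)
  {AB}: card=8000; try (A,hash)→8200, (B,merge)→9400, (A,merge)→9500, (B,hash)→9800, (B,nl_idx)→12000, (A,nl_idx)→13000 …(+2); best=8200 via (A,hash)
  {ABD}: card=40000; try (B,hash)→12400, (D,hash)→16800, (B,merge)→30400, (B,nl_idx)→59400, (D,nl_idx)→96200, (D,merge)→120550 …(+2); best=12400 via (B,hash)
  {ACD}: card=4000; try (A,merge)→5350, (A,nl_idx)→5450, (C,hash)→5800, (A,hash)→7850, (C,nl_idx)→21400, (C,merge)→26750 …(+2); best=5350 via (A,merge)
  {ABCD}: card=80000; try (B,hash)→18350, (C,hash)→54800, (B,merge)→62350, (B,nl_idx)→121350, (C,nl_idx)→412400, (C,merge)→693750 …(+2); best=18350 via (B,hash)

18350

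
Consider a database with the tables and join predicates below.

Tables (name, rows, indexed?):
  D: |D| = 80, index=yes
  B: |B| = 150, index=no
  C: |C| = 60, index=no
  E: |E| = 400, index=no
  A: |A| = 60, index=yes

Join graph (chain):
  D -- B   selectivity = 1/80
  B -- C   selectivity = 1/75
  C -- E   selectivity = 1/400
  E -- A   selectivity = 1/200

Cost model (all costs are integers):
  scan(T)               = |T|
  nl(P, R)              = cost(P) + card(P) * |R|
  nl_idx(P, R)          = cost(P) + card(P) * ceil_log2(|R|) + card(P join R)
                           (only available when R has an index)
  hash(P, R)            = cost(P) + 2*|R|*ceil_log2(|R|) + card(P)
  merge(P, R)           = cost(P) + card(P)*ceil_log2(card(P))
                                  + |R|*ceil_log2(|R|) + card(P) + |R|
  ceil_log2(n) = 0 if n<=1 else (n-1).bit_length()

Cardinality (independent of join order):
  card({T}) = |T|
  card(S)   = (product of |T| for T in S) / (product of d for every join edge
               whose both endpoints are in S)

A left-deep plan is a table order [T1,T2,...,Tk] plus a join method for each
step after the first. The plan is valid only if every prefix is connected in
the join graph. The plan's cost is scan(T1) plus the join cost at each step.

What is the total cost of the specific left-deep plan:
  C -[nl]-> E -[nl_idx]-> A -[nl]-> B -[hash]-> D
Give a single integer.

step 1: scan C: cost=60, card=60
step 2: join E via nl
    card(P join E) = 60*400/(400) = 60
    cost = 60 + 60*400 = 24060
step 3: join A via nl_idx
    card(P join A) = 60*60/(200) = 18
    cost = 24060 + 60*6 + 18 = 24438
step 4: join B via nl
    card(P join B) = 18*150/(75) = 36
    cost = 24438 + 18*150 = 27138
step 5: join D via hash
    card(P join D) = 36*80/(80) = 36
    cost = 27138 + 2*80*7 + 36 = 28294

28294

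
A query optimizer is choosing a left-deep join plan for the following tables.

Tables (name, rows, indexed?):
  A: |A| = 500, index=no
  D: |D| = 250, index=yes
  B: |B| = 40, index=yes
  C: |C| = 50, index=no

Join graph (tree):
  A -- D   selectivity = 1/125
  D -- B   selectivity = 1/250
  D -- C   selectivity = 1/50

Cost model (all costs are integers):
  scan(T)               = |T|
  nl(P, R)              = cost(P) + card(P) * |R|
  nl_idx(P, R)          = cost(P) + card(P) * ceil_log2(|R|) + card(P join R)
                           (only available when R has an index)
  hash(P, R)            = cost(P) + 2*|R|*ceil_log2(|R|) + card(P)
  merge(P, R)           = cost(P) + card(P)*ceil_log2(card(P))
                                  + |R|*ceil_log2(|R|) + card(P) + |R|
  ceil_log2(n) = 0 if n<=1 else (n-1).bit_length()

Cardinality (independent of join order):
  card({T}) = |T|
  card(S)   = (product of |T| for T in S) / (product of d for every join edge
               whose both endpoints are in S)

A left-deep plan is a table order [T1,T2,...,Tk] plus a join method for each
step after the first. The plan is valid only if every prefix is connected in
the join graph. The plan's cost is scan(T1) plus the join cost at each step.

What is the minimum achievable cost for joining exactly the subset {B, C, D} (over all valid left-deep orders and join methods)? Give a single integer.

Selinger DP over subsets of {B,C,D}:
  {D}: scan cost=250, card=250
  {B}: scan cost=40, card=40
  {C}: scan cost=50, card=50
  {BD}: card=40; try (D,nl_idx)→400, (B,hash)→980, (B,nl_idx)→1790, (D,merge)→2570, (B,merge)→2780, (D,hash)→4080 …(+2); best=400 via (D,nl_idx)
  {CD}: card=250; try (D,nl_idx)→700, (C,hash)→1100, (D,merge)→2650, (C,merge)→2850, (D,hash)→4100, (D,nl)→12550 …(+1); best=700 via (D,nl_idx)
  {BCD}: card=40; try (C,merge)→1030, (C,hash)→1040, (B,hash)→1430, (B,nl_idx)→2240, (C,nl)→2400, (B,merge)→3230 …(+1); best=1030 via (C,merge)

1030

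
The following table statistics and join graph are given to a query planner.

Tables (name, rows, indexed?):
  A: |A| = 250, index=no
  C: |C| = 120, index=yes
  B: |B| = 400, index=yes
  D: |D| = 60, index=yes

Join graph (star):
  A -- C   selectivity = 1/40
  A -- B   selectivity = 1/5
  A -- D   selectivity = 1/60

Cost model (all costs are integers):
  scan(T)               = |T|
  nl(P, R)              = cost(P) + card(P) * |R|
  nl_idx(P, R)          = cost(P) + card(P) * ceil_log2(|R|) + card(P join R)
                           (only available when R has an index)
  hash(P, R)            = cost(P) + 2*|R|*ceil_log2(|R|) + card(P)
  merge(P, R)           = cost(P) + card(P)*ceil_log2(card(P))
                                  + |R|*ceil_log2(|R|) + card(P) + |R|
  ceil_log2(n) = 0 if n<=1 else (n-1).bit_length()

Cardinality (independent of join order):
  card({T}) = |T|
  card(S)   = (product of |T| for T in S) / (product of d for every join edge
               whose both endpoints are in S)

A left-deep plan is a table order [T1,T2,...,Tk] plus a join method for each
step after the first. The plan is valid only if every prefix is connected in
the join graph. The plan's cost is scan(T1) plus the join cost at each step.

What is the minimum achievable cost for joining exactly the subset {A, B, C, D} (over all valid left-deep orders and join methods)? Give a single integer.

11100

Selinger DP over subsets of {A,B,C,D}:
  {A}: scan cost=250, card=250
  {C}: scan cost=120, card=120
  {B}: scan cost=400, card=400
  {D}: scan cost=60, card=60
  {AC}: card=750; try (C,hash)→2180, (C,nl_idx)→2750, (A,merge)→3330, (C,merge)→3460, (A,hash)→4240, (A,nl)→30120 …(+1); best=2180 via (C,hash)
  {AB}: card=20000; try (A,hash)→4800, (B,merge)→6500, (A,merge)→6650, (B,hash)→7700, (B,nl_idx)→22500, (B,nl)→100250 …(+1); best=4800 via (A,hash)
  {AD}: card=250; try (D,hash)→1220, (D,nl_idx)→2000, (A,merge)→2730, (D,merge)→2920, (A,hash)→4120, (A,nl)→15060 …(+1); best=1220 via (D,hash)
  {ABC}: card=60000; try (B,hash)→10130, (B,merge)→14430, (C,hash)→26480, (B,nl_idx)→68930, (C,nl_idx)→204800, (B,nl)→302180 …(+2); best=10130 via (B,hash)
  {ACD}: card=750; try (C,hash)→3150, (D,hash)→3650, (C,nl_idx)→3720, (C,merge)→4430, (D,nl_idx)→7430, (D,merge)→10850 …(+2); best=3150 via (C,hash)
  {ABD}: card=20000; try (B,merge)→7470, (B,hash)→8670, (B,nl_idx)→23470, (D,hash)→25520, (B,nl)→101220, (D,nl_idx)→144800 …(+2); best=7470 via (B,merge)
  {ABCD}: card=60000; try (B,hash)→11100, (B,merge)→15400, (C,hash)→29150, (B,nl_idx)→69900, (D,hash)→70850, (C,nl_idx)→207470 …(+6); best=11100 via (B,hash)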